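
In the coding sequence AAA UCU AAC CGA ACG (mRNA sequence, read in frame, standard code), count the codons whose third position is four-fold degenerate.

Codon 1 AAA (Lys): third position 2-fold.
Codon 2 UCU (Ser): third position 4-fold.
Codon 3 AAC (Asn): third position 2-fold.
Codon 4 CGA (Arg): third position 4-fold.
Codon 5 ACG (Thr): third position 4-fold.
Four-fold degenerate third positions: 3.

3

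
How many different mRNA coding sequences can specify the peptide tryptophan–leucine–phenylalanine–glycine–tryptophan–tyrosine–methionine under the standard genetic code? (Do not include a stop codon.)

96

Trp: 1 codon.
Leu: 6 codons.
Phe: 2 codons.
Gly: 4 codons.
Trp: 1 codon.
Tyr: 2 codons.
Met: 1 codon.
1 × 6 × 2 × 4 × 1 × 2 × 1 = 96.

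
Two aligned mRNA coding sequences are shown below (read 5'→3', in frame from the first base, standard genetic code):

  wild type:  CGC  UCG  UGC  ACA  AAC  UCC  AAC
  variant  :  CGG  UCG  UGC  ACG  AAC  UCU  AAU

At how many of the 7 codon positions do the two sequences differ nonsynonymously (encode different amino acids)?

Codon 1: CGC Arg / CGG Arg — synonymous.
Codon 2: UCG Ser / UCG Ser — identical.
Codon 3: UGC Cys / UGC Cys — identical.
Codon 4: ACA Thr / ACG Thr — synonymous.
Codon 5: AAC Asn / AAC Asn — identical.
Codon 6: UCC Ser / UCU Ser — synonymous.
Codon 7: AAC Asn / AAU Asn — synonymous.
Nonsynonymous differences: 0.

0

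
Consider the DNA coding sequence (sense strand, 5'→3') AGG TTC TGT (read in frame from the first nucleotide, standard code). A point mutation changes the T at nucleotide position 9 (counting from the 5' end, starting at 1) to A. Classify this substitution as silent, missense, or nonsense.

Position 9 falls in codon 3: TGT → Cys.
After the substitution the codon is TGA → Stop.
The new codon is a stop codon, so this is a nonsense mutation.

nonsense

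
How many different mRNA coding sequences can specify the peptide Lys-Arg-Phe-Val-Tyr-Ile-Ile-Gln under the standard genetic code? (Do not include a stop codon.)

3456

Lys: 2 codons.
Arg: 6 codons.
Phe: 2 codons.
Val: 4 codons.
Tyr: 2 codons.
Ile: 3 codons.
Ile: 3 codons.
Gln: 2 codons.
2 × 6 × 2 × 4 × 2 × 3 × 3 × 2 = 3456.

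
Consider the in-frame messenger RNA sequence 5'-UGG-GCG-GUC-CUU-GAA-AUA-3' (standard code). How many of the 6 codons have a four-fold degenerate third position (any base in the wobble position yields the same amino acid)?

Codon 1 UGG (Trp): third position 1-fold.
Codon 2 GCG (Ala): third position 4-fold.
Codon 3 GUC (Val): third position 4-fold.
Codon 4 CUU (Leu): third position 4-fold.
Codon 5 GAA (Glu): third position 2-fold.
Codon 6 AUA (Ile): third position 3-fold.
Four-fold degenerate third positions: 3.

3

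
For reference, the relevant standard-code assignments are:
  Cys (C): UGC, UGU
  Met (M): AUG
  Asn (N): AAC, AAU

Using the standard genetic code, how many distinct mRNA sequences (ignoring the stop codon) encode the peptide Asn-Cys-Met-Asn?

Asn: 2 codons.
Cys: 2 codons.
Met: 1 codon.
Asn: 2 codons.
2 × 2 × 1 × 2 = 8.

8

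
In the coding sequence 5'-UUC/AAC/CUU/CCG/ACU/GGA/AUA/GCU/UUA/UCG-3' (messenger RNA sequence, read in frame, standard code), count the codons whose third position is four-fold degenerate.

Codon 1 UUC (Phe): third position 2-fold.
Codon 2 AAC (Asn): third position 2-fold.
Codon 3 CUU (Leu): third position 4-fold.
Codon 4 CCG (Pro): third position 4-fold.
Codon 5 ACU (Thr): third position 4-fold.
Codon 6 GGA (Gly): third position 4-fold.
Codon 7 AUA (Ile): third position 3-fold.
Codon 8 GCU (Ala): third position 4-fold.
Codon 9 UUA (Leu): third position 2-fold.
Codon 10 UCG (Ser): third position 4-fold.
Four-fold degenerate third positions: 6.

6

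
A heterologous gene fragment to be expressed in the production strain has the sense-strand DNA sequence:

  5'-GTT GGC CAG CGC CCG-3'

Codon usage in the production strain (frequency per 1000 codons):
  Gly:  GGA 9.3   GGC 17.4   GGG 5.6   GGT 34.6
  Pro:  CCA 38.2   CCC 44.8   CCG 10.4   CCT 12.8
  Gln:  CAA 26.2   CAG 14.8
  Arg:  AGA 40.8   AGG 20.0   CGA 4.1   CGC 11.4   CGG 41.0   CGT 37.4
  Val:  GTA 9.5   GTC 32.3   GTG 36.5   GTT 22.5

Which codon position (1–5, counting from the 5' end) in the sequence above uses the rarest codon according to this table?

5

Codon 1 GTT (Val): 22.5 per 1000.
Codon 2 GGC (Gly): 17.4 per 1000.
Codon 3 CAG (Gln): 14.8 per 1000.
Codon 4 CGC (Arg): 11.4 per 1000.
Codon 5 CCG (Pro): 10.4 per 1000.
Lowest frequency is 10.4 at codon 5.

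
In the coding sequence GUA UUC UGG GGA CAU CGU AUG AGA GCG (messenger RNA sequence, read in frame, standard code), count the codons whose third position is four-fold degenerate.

Codon 1 GUA (Val): third position 4-fold.
Codon 2 UUC (Phe): third position 2-fold.
Codon 3 UGG (Trp): third position 1-fold.
Codon 4 GGA (Gly): third position 4-fold.
Codon 5 CAU (His): third position 2-fold.
Codon 6 CGU (Arg): third position 4-fold.
Codon 7 AUG (Met): third position 1-fold.
Codon 8 AGA (Arg): third position 2-fold.
Codon 9 GCG (Ala): third position 4-fold.
Four-fold degenerate third positions: 4.

4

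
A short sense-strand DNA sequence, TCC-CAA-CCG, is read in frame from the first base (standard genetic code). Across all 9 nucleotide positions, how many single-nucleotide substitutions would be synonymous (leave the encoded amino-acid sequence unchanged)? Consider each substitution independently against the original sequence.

7

Codon 1 (TCC, Ser): 3 synonymous substitutions.
Codon 2 (CAA, Gln): 1 synonymous substitution.
Codon 3 (CCG, Pro): 3 synonymous substitutions.
Total: 3 + 1 + 3 = 7.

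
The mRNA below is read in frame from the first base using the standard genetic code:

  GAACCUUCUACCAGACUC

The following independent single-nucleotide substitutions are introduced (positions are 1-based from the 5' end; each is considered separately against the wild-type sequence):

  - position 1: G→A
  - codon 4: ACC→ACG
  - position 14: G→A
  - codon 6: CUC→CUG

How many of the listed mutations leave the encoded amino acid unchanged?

Codon 1: GAA (Glu) → AAA (Lys) — missense.
Codon 4: ACC (Thr) → ACG (Thr) — synonymous.
Codon 5: AGA (Arg) → AAA (Lys) — missense.
Codon 6: CUC (Leu) → CUG (Leu) — synonymous.
Synonymous: 2 of 4.

2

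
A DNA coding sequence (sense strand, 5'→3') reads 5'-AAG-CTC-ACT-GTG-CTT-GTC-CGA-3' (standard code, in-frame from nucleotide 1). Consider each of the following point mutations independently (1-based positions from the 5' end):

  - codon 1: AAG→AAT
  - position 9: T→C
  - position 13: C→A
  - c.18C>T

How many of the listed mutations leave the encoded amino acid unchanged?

2

Codon 1: AAG (Lys) → AAT (Asn) — missense.
Codon 3: ACT (Thr) → ACC (Thr) — synonymous.
Codon 5: CTT (Leu) → ATT (Ile) — missense.
Codon 6: GTC (Val) → GTT (Val) — synonymous.
Synonymous: 2 of 4.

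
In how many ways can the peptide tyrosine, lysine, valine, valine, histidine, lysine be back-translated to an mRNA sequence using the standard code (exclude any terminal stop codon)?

Tyr: 2 codons.
Lys: 2 codons.
Val: 4 codons.
Val: 4 codons.
His: 2 codons.
Lys: 2 codons.
2 × 2 × 4 × 4 × 2 × 2 = 256.

256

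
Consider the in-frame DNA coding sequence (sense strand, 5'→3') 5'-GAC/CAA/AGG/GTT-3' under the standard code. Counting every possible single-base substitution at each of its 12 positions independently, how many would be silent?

Codon 1 (GAC, Asp): 1 synonymous substitution.
Codon 2 (CAA, Gln): 1 synonymous substitution.
Codon 3 (AGG, Arg): 2 synonymous substitutions.
Codon 4 (GTT, Val): 3 synonymous substitutions.
Total: 1 + 1 + 2 + 3 = 7.

7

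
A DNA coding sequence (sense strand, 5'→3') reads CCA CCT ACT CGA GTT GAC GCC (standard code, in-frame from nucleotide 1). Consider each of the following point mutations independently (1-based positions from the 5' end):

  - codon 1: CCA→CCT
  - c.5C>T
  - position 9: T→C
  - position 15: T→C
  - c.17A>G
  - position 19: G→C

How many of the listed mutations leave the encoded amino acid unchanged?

3

Codon 1: CCA (Pro) → CCT (Pro) — synonymous.
Codon 2: CCT (Pro) → CTT (Leu) — missense.
Codon 3: ACT (Thr) → ACC (Thr) — synonymous.
Codon 5: GTT (Val) → GTC (Val) — synonymous.
Codon 6: GAC (Asp) → GGC (Gly) — missense.
Codon 7: GCC (Ala) → CCC (Pro) — missense.
Synonymous: 3 of 6.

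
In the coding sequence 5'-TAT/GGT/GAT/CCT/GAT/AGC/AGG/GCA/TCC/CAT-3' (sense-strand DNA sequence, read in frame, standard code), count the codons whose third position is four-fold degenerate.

4

Codon 1 TAT (Tyr): third position 2-fold.
Codon 2 GGT (Gly): third position 4-fold.
Codon 3 GAT (Asp): third position 2-fold.
Codon 4 CCT (Pro): third position 4-fold.
Codon 5 GAT (Asp): third position 2-fold.
Codon 6 AGC (Ser): third position 2-fold.
Codon 7 AGG (Arg): third position 2-fold.
Codon 8 GCA (Ala): third position 4-fold.
Codon 9 TCC (Ser): third position 4-fold.
Codon 10 CAT (His): third position 2-fold.
Four-fold degenerate third positions: 4.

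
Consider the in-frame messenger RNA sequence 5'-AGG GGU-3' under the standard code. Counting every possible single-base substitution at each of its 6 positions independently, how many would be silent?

Codon 1 (AGG, Arg): 2 synonymous substitutions.
Codon 2 (GGU, Gly): 3 synonymous substitutions.
Total: 2 + 3 = 5.

5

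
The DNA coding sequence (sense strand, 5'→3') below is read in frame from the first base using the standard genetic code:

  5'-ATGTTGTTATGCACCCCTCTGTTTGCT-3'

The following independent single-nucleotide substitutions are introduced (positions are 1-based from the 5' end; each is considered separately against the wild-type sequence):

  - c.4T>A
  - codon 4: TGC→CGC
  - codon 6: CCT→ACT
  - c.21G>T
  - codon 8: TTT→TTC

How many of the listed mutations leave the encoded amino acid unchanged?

2

Codon 2: TTG (Leu) → ATG (Met) — missense.
Codon 4: TGC (Cys) → CGC (Arg) — missense.
Codon 6: CCT (Pro) → ACT (Thr) — missense.
Codon 7: CTG (Leu) → CTT (Leu) — synonymous.
Codon 8: TTT (Phe) → TTC (Phe) — synonymous.
Synonymous: 2 of 5.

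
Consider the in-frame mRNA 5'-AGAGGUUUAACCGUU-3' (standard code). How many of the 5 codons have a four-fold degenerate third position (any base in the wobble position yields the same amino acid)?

Codon 1 AGA (Arg): third position 2-fold.
Codon 2 GGU (Gly): third position 4-fold.
Codon 3 UUA (Leu): third position 2-fold.
Codon 4 ACC (Thr): third position 4-fold.
Codon 5 GUU (Val): third position 4-fold.
Four-fold degenerate third positions: 3.

3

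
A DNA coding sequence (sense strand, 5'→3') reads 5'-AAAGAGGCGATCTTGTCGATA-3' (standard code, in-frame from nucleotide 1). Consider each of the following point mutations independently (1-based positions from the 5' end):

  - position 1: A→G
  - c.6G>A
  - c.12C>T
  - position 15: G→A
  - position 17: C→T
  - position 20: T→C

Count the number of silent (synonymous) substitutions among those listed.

3

Codon 1: AAA (Lys) → GAA (Glu) — missense.
Codon 2: GAG (Glu) → GAA (Glu) — synonymous.
Codon 4: ATC (Ile) → ATT (Ile) — synonymous.
Codon 5: TTG (Leu) → TTA (Leu) — synonymous.
Codon 6: TCG (Ser) → TTG (Leu) — missense.
Codon 7: ATA (Ile) → ACA (Thr) — missense.
Synonymous: 3 of 6.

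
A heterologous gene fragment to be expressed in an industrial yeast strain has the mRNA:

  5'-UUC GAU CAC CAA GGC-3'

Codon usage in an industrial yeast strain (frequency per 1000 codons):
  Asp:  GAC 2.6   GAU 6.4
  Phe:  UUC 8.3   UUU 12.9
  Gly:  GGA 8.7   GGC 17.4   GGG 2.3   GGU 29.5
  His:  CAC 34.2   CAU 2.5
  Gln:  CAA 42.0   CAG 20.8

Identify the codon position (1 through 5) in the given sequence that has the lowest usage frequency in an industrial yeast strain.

Codon 1 UUC (Phe): 8.3 per 1000.
Codon 2 GAU (Asp): 6.4 per 1000.
Codon 3 CAC (His): 34.2 per 1000.
Codon 4 CAA (Gln): 42.0 per 1000.
Codon 5 GGC (Gly): 17.4 per 1000.
Lowest frequency is 6.4 at codon 2.

2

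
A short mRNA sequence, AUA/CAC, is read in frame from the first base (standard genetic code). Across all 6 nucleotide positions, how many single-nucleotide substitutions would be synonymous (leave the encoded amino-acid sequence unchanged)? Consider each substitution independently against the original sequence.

3

Codon 1 (AUA, Ile): 2 synonymous substitutions.
Codon 2 (CAC, His): 1 synonymous substitution.
Total: 2 + 1 = 3.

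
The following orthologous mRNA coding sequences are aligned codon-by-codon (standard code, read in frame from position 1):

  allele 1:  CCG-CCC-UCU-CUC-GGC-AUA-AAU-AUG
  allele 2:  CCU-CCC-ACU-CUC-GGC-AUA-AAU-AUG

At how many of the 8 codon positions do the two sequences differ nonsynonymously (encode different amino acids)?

1

Codon 1: CCG Pro / CCU Pro — synonymous.
Codon 2: CCC Pro / CCC Pro — identical.
Codon 3: UCU Ser / ACU Thr — nonsynonymous.
Codon 4: CUC Leu / CUC Leu — identical.
Codon 5: GGC Gly / GGC Gly — identical.
Codon 6: AUA Ile / AUA Ile — identical.
Codon 7: AAU Asn / AAU Asn — identical.
Codon 8: AUG Met / AUG Met — identical.
Nonsynonymous differences: 1.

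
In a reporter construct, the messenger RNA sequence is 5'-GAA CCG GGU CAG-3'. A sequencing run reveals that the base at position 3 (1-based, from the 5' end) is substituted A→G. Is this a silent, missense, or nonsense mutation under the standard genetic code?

Position 3 falls in codon 1: GAA → Glu.
After the substitution the codon is GAG → Glu.
Both encode Glu, so the change is synonymous.

silent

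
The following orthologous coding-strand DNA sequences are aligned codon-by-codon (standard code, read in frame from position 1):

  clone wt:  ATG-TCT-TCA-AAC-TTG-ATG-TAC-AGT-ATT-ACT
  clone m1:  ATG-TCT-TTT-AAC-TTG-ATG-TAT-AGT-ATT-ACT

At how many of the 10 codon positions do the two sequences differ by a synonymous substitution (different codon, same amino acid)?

1

Codon 1: ATG Met / ATG Met — identical.
Codon 2: TCT Ser / TCT Ser — identical.
Codon 3: TCA Ser / TTT Phe — nonsynonymous.
Codon 4: AAC Asn / AAC Asn — identical.
Codon 5: TTG Leu / TTG Leu — identical.
Codon 6: ATG Met / ATG Met — identical.
Codon 7: TAC Tyr / TAT Tyr — synonymous.
Codon 8: AGT Ser / AGT Ser — identical.
Codon 9: ATT Ile / ATT Ile — identical.
Codon 10: ACT Thr / ACT Thr — identical.
Synonymous differences: 1.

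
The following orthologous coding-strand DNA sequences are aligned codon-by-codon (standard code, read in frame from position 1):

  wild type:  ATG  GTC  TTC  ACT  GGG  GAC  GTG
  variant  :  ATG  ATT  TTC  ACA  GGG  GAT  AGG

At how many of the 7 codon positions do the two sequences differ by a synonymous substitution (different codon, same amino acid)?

Codon 1: ATG Met / ATG Met — identical.
Codon 2: GTC Val / ATT Ile — nonsynonymous.
Codon 3: TTC Phe / TTC Phe — identical.
Codon 4: ACT Thr / ACA Thr — synonymous.
Codon 5: GGG Gly / GGG Gly — identical.
Codon 6: GAC Asp / GAT Asp — synonymous.
Codon 7: GTG Val / AGG Arg — nonsynonymous.
Synonymous differences: 2.

2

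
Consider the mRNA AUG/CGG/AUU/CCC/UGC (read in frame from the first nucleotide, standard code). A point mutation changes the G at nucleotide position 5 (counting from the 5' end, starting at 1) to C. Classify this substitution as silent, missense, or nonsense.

Position 5 falls in codon 2: CGG → Arg.
After the substitution the codon is CCG → Pro.
Arg ≠ Pro, so this is a missense mutation.

missense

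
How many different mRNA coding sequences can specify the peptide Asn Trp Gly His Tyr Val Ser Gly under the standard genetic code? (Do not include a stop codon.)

Asn: 2 codons.
Trp: 1 codon.
Gly: 4 codons.
His: 2 codons.
Tyr: 2 codons.
Val: 4 codons.
Ser: 6 codons.
Gly: 4 codons.
2 × 1 × 4 × 2 × 2 × 4 × 6 × 4 = 3072.

3072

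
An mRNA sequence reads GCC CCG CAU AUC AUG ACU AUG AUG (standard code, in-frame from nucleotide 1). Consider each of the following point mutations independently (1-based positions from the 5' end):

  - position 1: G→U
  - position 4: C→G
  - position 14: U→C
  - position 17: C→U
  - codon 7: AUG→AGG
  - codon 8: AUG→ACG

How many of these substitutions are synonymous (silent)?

0

Codon 1: GCC (Ala) → UCC (Ser) — missense.
Codon 2: CCG (Pro) → GCG (Ala) — missense.
Codon 5: AUG (Met) → ACG (Thr) — missense.
Codon 6: ACU (Thr) → AUU (Ile) — missense.
Codon 7: AUG (Met) → AGG (Arg) — missense.
Codon 8: AUG (Met) → ACG (Thr) — missense.
Synonymous: 0 of 6.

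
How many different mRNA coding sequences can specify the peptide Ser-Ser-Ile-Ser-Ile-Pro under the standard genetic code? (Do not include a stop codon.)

7776

Ser: 6 codons.
Ser: 6 codons.
Ile: 3 codons.
Ser: 6 codons.
Ile: 3 codons.
Pro: 4 codons.
6 × 6 × 3 × 6 × 3 × 4 = 7776.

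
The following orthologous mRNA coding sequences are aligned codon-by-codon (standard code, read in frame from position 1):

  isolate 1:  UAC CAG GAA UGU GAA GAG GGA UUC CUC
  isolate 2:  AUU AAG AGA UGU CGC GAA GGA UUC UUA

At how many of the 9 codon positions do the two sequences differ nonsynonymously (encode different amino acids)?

4

Codon 1: UAC Tyr / AUU Ile — nonsynonymous.
Codon 2: CAG Gln / AAG Lys — nonsynonymous.
Codon 3: GAA Glu / AGA Arg — nonsynonymous.
Codon 4: UGU Cys / UGU Cys — identical.
Codon 5: GAA Glu / CGC Arg — nonsynonymous.
Codon 6: GAG Glu / GAA Glu — synonymous.
Codon 7: GGA Gly / GGA Gly — identical.
Codon 8: UUC Phe / UUC Phe — identical.
Codon 9: CUC Leu / UUA Leu — synonymous.
Nonsynonymous differences: 4.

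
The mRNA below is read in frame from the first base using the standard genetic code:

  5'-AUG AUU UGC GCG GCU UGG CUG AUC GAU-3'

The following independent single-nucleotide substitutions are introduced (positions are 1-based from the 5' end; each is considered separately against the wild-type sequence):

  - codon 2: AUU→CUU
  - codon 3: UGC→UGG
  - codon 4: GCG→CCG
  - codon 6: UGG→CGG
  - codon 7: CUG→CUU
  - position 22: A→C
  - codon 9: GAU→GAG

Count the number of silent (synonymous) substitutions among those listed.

1

Codon 2: AUU (Ile) → CUU (Leu) — missense.
Codon 3: UGC (Cys) → UGG (Trp) — missense.
Codon 4: GCG (Ala) → CCG (Pro) — missense.
Codon 6: UGG (Trp) → CGG (Arg) — missense.
Codon 7: CUG (Leu) → CUU (Leu) — synonymous.
Codon 8: AUC (Ile) → CUC (Leu) — missense.
Codon 9: GAU (Asp) → GAG (Glu) — missense.
Synonymous: 1 of 7.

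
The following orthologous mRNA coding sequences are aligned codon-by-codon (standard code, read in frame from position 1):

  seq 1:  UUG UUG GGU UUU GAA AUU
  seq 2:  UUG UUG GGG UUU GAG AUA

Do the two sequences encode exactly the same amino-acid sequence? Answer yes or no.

yes

Codon 1: UUG Leu / UUG Leu — identical.
Codon 2: UUG Leu / UUG Leu — identical.
Codon 3: GGU Gly / GGG Gly — synonymous.
Codon 4: UUU Phe / UUU Phe — identical.
Codon 5: GAA Glu / GAG Glu — synonymous.
Codon 6: AUU Ile / AUA Ile — synonymous.
Nonsynonymous differences: 0 → same protein.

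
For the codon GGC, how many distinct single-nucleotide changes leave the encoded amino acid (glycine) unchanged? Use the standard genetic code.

3

Position 1: none → 0 synonymous.
Position 2: none → 0 synonymous.
Position 3: GGT, GGA, GGG → 3 synonymous.
Total: 0 + 0 + 3 = 3.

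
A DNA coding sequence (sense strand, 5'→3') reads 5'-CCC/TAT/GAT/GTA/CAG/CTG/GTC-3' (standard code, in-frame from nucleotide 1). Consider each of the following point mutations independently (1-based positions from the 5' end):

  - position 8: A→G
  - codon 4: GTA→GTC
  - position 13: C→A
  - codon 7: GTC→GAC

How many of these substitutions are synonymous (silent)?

Codon 3: GAT (Asp) → GGT (Gly) — missense.
Codon 4: GTA (Val) → GTC (Val) — synonymous.
Codon 5: CAG (Gln) → AAG (Lys) — missense.
Codon 7: GTC (Val) → GAC (Asp) — missense.
Synonymous: 1 of 4.

1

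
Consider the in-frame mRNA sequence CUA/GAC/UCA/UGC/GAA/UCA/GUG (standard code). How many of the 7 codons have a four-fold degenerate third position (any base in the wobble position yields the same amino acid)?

4

Codon 1 CUA (Leu): third position 4-fold.
Codon 2 GAC (Asp): third position 2-fold.
Codon 3 UCA (Ser): third position 4-fold.
Codon 4 UGC (Cys): third position 2-fold.
Codon 5 GAA (Glu): third position 2-fold.
Codon 6 UCA (Ser): third position 4-fold.
Codon 7 GUG (Val): third position 4-fold.
Four-fold degenerate third positions: 4.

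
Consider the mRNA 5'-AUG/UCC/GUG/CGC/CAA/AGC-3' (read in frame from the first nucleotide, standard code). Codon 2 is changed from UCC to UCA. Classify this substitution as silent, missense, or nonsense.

silent

Position 6 falls in codon 2: UCC → Ser.
After the substitution the codon is UCA → Ser.
Both encode Ser, so the change is synonymous.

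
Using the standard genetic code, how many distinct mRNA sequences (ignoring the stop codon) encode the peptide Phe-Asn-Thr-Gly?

64

Phe: 2 codons.
Asn: 2 codons.
Thr: 4 codons.
Gly: 4 codons.
2 × 2 × 4 × 4 = 64.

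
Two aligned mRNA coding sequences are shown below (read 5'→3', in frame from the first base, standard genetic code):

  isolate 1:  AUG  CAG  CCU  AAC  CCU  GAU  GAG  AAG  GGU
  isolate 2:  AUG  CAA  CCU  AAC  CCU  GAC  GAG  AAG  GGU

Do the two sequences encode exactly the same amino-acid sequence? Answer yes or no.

Codon 1: AUG Met / AUG Met — identical.
Codon 2: CAG Gln / CAA Gln — synonymous.
Codon 3: CCU Pro / CCU Pro — identical.
Codon 4: AAC Asn / AAC Asn — identical.
Codon 5: CCU Pro / CCU Pro — identical.
Codon 6: GAU Asp / GAC Asp — synonymous.
Codon 7: GAG Glu / GAG Glu — identical.
Codon 8: AAG Lys / AAG Lys — identical.
Codon 9: GGU Gly / GGU Gly — identical.
Nonsynonymous differences: 0 → same protein.

yes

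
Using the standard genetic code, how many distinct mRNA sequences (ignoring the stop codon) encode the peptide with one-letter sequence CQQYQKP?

256

Cys: 2 codons.
Gln: 2 codons.
Gln: 2 codons.
Tyr: 2 codons.
Gln: 2 codons.
Lys: 2 codons.
Pro: 4 codons.
2 × 2 × 2 × 2 × 2 × 2 × 4 = 256.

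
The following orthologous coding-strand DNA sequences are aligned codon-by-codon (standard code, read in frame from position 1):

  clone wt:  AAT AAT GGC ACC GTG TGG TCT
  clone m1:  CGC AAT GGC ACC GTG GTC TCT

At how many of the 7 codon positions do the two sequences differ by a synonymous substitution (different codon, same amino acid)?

Codon 1: AAT Asn / CGC Arg — nonsynonymous.
Codon 2: AAT Asn / AAT Asn — identical.
Codon 3: GGC Gly / GGC Gly — identical.
Codon 4: ACC Thr / ACC Thr — identical.
Codon 5: GTG Val / GTG Val — identical.
Codon 6: TGG Trp / GTC Val — nonsynonymous.
Codon 7: TCT Ser / TCT Ser — identical.
Synonymous differences: 0.

0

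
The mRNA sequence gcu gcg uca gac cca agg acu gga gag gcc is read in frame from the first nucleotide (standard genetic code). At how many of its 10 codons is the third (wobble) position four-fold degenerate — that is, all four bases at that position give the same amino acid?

7

Codon 1 GCU (Ala): third position 4-fold.
Codon 2 GCG (Ala): third position 4-fold.
Codon 3 UCA (Ser): third position 4-fold.
Codon 4 GAC (Asp): third position 2-fold.
Codon 5 CCA (Pro): third position 4-fold.
Codon 6 AGG (Arg): third position 2-fold.
Codon 7 ACU (Thr): third position 4-fold.
Codon 8 GGA (Gly): third position 4-fold.
Codon 9 GAG (Glu): third position 2-fold.
Codon 10 GCC (Ala): third position 4-fold.
Four-fold degenerate third positions: 7.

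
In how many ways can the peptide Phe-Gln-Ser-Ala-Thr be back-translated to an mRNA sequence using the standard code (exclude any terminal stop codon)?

384

Phe: 2 codons.
Gln: 2 codons.
Ser: 6 codons.
Ala: 4 codons.
Thr: 4 codons.
2 × 2 × 6 × 4 × 4 = 384.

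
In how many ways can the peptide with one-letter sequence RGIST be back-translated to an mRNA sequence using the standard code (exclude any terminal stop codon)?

1728

Arg: 6 codons.
Gly: 4 codons.
Ile: 3 codons.
Ser: 6 codons.
Thr: 4 codons.
6 × 4 × 3 × 6 × 4 = 1728.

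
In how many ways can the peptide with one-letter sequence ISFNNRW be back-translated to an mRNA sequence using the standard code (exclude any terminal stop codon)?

864

Ile: 3 codons.
Ser: 6 codons.
Phe: 2 codons.
Asn: 2 codons.
Asn: 2 codons.
Arg: 6 codons.
Trp: 1 codon.
3 × 6 × 2 × 2 × 2 × 6 × 1 = 864.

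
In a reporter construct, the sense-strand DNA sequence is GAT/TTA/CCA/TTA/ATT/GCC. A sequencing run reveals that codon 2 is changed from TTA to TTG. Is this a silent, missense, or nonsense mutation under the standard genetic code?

silent

Position 6 falls in codon 2: TTA → Leu.
After the substitution the codon is TTG → Leu.
Both encode Leu, so the change is synonymous.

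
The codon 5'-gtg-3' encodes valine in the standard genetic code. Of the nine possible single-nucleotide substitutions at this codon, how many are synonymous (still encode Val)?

3

Position 1: none → 0 synonymous.
Position 2: none → 0 synonymous.
Position 3: GTT, GTC, GTA → 3 synonymous.
Total: 0 + 0 + 3 = 3.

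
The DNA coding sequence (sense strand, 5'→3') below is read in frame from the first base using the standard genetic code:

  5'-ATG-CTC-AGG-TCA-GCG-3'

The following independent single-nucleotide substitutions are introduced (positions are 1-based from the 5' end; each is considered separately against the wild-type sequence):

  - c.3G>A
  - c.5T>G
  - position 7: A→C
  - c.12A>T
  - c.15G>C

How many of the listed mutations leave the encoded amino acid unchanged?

3

Codon 1: ATG (Met) → ATA (Ile) — missense.
Codon 2: CTC (Leu) → CGC (Arg) — missense.
Codon 3: AGG (Arg) → CGG (Arg) — synonymous.
Codon 4: TCA (Ser) → TCT (Ser) — synonymous.
Codon 5: GCG (Ala) → GCC (Ala) — synonymous.
Synonymous: 3 of 5.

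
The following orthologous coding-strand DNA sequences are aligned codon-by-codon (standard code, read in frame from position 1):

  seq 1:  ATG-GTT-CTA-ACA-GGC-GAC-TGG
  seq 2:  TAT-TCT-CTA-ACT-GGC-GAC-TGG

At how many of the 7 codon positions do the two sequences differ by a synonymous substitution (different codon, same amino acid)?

Codon 1: ATG Met / TAT Tyr — nonsynonymous.
Codon 2: GTT Val / TCT Ser — nonsynonymous.
Codon 3: CTA Leu / CTA Leu — identical.
Codon 4: ACA Thr / ACT Thr — synonymous.
Codon 5: GGC Gly / GGC Gly — identical.
Codon 6: GAC Asp / GAC Asp — identical.
Codon 7: TGG Trp / TGG Trp — identical.
Synonymous differences: 1.

1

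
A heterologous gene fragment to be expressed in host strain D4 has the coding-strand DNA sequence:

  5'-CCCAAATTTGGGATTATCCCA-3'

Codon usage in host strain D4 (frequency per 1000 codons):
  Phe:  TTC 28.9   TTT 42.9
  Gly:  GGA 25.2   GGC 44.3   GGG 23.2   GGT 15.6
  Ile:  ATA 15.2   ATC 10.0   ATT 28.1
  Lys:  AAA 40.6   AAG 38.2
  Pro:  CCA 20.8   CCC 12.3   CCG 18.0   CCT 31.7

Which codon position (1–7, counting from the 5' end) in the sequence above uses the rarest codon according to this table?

6

Codon 1 CCC (Pro): 12.3 per 1000.
Codon 2 AAA (Lys): 40.6 per 1000.
Codon 3 TTT (Phe): 42.9 per 1000.
Codon 4 GGG (Gly): 23.2 per 1000.
Codon 5 ATT (Ile): 28.1 per 1000.
Codon 6 ATC (Ile): 10.0 per 1000.
Codon 7 CCA (Pro): 20.8 per 1000.
Lowest frequency is 10.0 at codon 6.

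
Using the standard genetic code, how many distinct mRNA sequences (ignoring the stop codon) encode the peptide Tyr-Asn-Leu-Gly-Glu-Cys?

Tyr: 2 codons.
Asn: 2 codons.
Leu: 6 codons.
Gly: 4 codons.
Glu: 2 codons.
Cys: 2 codons.
2 × 2 × 6 × 4 × 2 × 2 = 384.

384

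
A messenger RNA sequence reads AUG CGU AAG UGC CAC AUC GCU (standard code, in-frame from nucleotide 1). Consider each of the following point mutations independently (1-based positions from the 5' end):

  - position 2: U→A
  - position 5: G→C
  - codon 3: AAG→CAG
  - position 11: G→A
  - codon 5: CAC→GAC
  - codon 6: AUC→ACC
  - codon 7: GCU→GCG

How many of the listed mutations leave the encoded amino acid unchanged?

1

Codon 1: AUG (Met) → AAG (Lys) — missense.
Codon 2: CGU (Arg) → CCU (Pro) — missense.
Codon 3: AAG (Lys) → CAG (Gln) — missense.
Codon 4: UGC (Cys) → UAC (Tyr) — missense.
Codon 5: CAC (His) → GAC (Asp) — missense.
Codon 6: AUC (Ile) → ACC (Thr) — missense.
Codon 7: GCU (Ala) → GCG (Ala) — synonymous.
Synonymous: 1 of 7.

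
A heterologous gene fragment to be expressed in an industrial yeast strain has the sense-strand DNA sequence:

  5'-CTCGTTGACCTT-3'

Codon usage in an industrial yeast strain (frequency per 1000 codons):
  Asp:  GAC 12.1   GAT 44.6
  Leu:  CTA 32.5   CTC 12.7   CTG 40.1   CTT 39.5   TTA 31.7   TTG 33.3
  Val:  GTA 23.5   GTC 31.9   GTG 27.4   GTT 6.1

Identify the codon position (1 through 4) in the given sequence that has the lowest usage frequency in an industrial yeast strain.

2

Codon 1 CTC (Leu): 12.7 per 1000.
Codon 2 GTT (Val): 6.1 per 1000.
Codon 3 GAC (Asp): 12.1 per 1000.
Codon 4 CTT (Leu): 39.5 per 1000.
Lowest frequency is 6.1 at codon 2.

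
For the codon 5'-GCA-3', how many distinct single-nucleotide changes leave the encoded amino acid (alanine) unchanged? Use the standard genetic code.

Position 1: none → 0 synonymous.
Position 2: none → 0 synonymous.
Position 3: GCU, GCC, GCG → 3 synonymous.
Total: 0 + 0 + 3 = 3.

3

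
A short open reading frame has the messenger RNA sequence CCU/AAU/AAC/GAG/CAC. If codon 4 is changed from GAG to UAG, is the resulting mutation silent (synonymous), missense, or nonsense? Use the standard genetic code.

Position 10 falls in codon 4: GAG → Glu.
After the substitution the codon is UAG → Stop.
The new codon is a stop codon, so this is a nonsense mutation.

nonsense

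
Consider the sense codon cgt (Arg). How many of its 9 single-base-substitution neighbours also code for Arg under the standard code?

3

Position 1: none → 0 synonymous.
Position 2: none → 0 synonymous.
Position 3: CGC, CGA, CGG → 3 synonymous.
Total: 0 + 0 + 3 = 3.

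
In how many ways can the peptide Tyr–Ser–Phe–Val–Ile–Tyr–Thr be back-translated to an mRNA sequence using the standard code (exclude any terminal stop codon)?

Tyr: 2 codons.
Ser: 6 codons.
Phe: 2 codons.
Val: 4 codons.
Ile: 3 codons.
Tyr: 2 codons.
Thr: 4 codons.
2 × 6 × 2 × 4 × 3 × 2 × 4 = 2304.

2304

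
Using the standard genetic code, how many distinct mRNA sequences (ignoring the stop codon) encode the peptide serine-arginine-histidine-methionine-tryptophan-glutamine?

144

Ser: 6 codons.
Arg: 6 codons.
His: 2 codons.
Met: 1 codon.
Trp: 1 codon.
Gln: 2 codons.
6 × 6 × 2 × 1 × 1 × 2 = 144.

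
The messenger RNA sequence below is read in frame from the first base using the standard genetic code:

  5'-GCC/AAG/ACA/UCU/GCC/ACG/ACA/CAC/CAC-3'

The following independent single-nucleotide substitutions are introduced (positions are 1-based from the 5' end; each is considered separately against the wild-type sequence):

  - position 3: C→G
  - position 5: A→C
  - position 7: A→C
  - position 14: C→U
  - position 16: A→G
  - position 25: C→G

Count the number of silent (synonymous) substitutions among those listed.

Codon 1: GCC (Ala) → GCG (Ala) — synonymous.
Codon 2: AAG (Lys) → ACG (Thr) — missense.
Codon 3: ACA (Thr) → CCA (Pro) — missense.
Codon 5: GCC (Ala) → GUC (Val) — missense.
Codon 6: ACG (Thr) → GCG (Ala) — missense.
Codon 9: CAC (His) → GAC (Asp) — missense.
Synonymous: 1 of 6.

1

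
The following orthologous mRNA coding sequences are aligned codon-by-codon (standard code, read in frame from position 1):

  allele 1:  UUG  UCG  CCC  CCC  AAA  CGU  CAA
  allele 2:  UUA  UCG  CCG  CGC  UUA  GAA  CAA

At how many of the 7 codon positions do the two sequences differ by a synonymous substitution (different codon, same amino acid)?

2

Codon 1: UUG Leu / UUA Leu — synonymous.
Codon 2: UCG Ser / UCG Ser — identical.
Codon 3: CCC Pro / CCG Pro — synonymous.
Codon 4: CCC Pro / CGC Arg — nonsynonymous.
Codon 5: AAA Lys / UUA Leu — nonsynonymous.
Codon 6: CGU Arg / GAA Glu — nonsynonymous.
Codon 7: CAA Gln / CAA Gln — identical.
Synonymous differences: 2.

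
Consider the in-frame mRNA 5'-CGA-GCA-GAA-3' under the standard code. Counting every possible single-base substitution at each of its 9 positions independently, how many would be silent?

8

Codon 1 (CGA, Arg): 4 synonymous substitutions.
Codon 2 (GCA, Ala): 3 synonymous substitutions.
Codon 3 (GAA, Glu): 1 synonymous substitution.
Total: 4 + 3 + 1 = 8.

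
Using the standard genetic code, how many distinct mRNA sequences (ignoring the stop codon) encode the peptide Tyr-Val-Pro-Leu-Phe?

Tyr: 2 codons.
Val: 4 codons.
Pro: 4 codons.
Leu: 6 codons.
Phe: 2 codons.
2 × 4 × 4 × 6 × 2 = 384.

384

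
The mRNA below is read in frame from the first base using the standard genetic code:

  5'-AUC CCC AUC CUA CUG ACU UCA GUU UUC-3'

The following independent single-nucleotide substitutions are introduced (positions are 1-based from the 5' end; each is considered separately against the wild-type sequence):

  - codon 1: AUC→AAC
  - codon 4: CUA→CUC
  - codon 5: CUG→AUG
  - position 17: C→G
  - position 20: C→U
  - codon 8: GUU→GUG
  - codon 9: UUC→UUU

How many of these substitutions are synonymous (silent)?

3

Codon 1: AUC (Ile) → AAC (Asn) — missense.
Codon 4: CUA (Leu) → CUC (Leu) — synonymous.
Codon 5: CUG (Leu) → AUG (Met) — missense.
Codon 6: ACU (Thr) → AGU (Ser) — missense.
Codon 7: UCA (Ser) → UUA (Leu) — missense.
Codon 8: GUU (Val) → GUG (Val) — synonymous.
Codon 9: UUC (Phe) → UUU (Phe) — synonymous.
Synonymous: 3 of 7.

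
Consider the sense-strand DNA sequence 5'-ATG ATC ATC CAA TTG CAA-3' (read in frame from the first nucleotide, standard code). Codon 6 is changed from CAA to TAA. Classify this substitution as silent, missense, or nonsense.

Position 16 falls in codon 6: CAA → Gln.
After the substitution the codon is TAA → Stop.
The new codon is a stop codon, so this is a nonsense mutation.

nonsense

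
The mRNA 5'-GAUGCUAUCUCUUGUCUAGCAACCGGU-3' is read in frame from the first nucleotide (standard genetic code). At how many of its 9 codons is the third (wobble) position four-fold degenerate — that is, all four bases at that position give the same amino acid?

6

Codon 1 GAU (Asp): third position 2-fold.
Codon 2 GCU (Ala): third position 4-fold.
Codon 3 AUC (Ile): third position 3-fold.
Codon 4 UCU (Ser): third position 4-fold.
Codon 5 UGU (Cys): third position 2-fold.
Codon 6 CUA (Leu): third position 4-fold.
Codon 7 GCA (Ala): third position 4-fold.
Codon 8 ACC (Thr): third position 4-fold.
Codon 9 GGU (Gly): third position 4-fold.
Four-fold degenerate third positions: 6.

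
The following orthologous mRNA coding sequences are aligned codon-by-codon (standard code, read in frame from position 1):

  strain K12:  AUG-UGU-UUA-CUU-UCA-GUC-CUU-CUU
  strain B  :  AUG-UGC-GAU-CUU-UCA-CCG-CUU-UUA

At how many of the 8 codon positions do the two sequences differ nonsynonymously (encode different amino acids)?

2

Codon 1: AUG Met / AUG Met — identical.
Codon 2: UGU Cys / UGC Cys — synonymous.
Codon 3: UUA Leu / GAU Asp — nonsynonymous.
Codon 4: CUU Leu / CUU Leu — identical.
Codon 5: UCA Ser / UCA Ser — identical.
Codon 6: GUC Val / CCG Pro — nonsynonymous.
Codon 7: CUU Leu / CUU Leu — identical.
Codon 8: CUU Leu / UUA Leu — synonymous.
Nonsynonymous differences: 2.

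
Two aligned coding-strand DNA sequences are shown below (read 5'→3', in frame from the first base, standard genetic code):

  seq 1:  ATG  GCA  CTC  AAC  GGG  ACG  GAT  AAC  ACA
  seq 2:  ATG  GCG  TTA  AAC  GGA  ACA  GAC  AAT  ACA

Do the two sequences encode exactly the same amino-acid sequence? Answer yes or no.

yes

Codon 1: ATG Met / ATG Met — identical.
Codon 2: GCA Ala / GCG Ala — synonymous.
Codon 3: CTC Leu / TTA Leu — synonymous.
Codon 4: AAC Asn / AAC Asn — identical.
Codon 5: GGG Gly / GGA Gly — synonymous.
Codon 6: ACG Thr / ACA Thr — synonymous.
Codon 7: GAT Asp / GAC Asp — synonymous.
Codon 8: AAC Asn / AAT Asn — synonymous.
Codon 9: ACA Thr / ACA Thr — identical.
Nonsynonymous differences: 0 → same protein.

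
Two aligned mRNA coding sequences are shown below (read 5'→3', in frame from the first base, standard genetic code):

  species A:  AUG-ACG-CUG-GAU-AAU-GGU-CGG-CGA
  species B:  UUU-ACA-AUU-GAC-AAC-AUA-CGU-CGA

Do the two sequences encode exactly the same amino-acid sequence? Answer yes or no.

no

Codon 1: AUG Met / UUU Phe — nonsynonymous.
Codon 2: ACG Thr / ACA Thr — synonymous.
Codon 3: CUG Leu / AUU Ile — nonsynonymous.
Codon 4: GAU Asp / GAC Asp — synonymous.
Codon 5: AAU Asn / AAC Asn — synonymous.
Codon 6: GGU Gly / AUA Ile — nonsynonymous.
Codon 7: CGG Arg / CGU Arg — synonymous.
Codon 8: CGA Arg / CGA Arg — identical.
Nonsynonymous differences: 3 → different protein.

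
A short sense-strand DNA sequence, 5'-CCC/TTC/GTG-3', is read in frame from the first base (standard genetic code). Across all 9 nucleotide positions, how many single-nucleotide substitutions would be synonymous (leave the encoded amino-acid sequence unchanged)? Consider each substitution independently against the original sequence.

Codon 1 (CCC, Pro): 3 synonymous substitutions.
Codon 2 (TTC, Phe): 1 synonymous substitution.
Codon 3 (GTG, Val): 3 synonymous substitutions.
Total: 3 + 1 + 3 = 7.

7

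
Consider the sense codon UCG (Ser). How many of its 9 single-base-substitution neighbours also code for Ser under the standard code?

3

Position 1: none → 0 synonymous.
Position 2: none → 0 synonymous.
Position 3: UCU, UCC, UCA → 3 synonymous.
Total: 0 + 0 + 3 = 3.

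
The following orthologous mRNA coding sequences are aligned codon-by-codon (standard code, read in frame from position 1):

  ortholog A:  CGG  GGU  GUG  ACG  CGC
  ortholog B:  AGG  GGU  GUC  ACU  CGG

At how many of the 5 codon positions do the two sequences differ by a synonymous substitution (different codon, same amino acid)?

Codon 1: CGG Arg / AGG Arg — synonymous.
Codon 2: GGU Gly / GGU Gly — identical.
Codon 3: GUG Val / GUC Val — synonymous.
Codon 4: ACG Thr / ACU Thr — synonymous.
Codon 5: CGC Arg / CGG Arg — synonymous.
Synonymous differences: 4.

4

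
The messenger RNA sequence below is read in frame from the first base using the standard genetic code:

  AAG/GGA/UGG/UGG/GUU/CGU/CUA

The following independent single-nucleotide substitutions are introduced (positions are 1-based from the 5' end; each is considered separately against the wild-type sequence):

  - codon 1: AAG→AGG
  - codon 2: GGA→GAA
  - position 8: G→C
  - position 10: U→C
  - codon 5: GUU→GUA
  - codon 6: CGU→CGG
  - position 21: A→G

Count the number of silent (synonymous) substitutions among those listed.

3

Codon 1: AAG (Lys) → AGG (Arg) — missense.
Codon 2: GGA (Gly) → GAA (Glu) — missense.
Codon 3: UGG (Trp) → UCG (Ser) — missense.
Codon 4: UGG (Trp) → CGG (Arg) — missense.
Codon 5: GUU (Val) → GUA (Val) — synonymous.
Codon 6: CGU (Arg) → CGG (Arg) — synonymous.
Codon 7: CUA (Leu) → CUG (Leu) — synonymous.
Synonymous: 3 of 7.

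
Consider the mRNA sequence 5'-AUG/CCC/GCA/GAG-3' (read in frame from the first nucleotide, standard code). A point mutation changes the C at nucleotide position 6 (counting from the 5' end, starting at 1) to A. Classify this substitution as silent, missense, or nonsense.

Position 6 falls in codon 2: CCC → Pro.
After the substitution the codon is CCA → Pro.
Both encode Pro, so the change is synonymous.

silent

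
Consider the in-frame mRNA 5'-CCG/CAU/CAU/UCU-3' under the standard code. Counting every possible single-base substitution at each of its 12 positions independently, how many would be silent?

8

Codon 1 (CCG, Pro): 3 synonymous substitutions.
Codon 2 (CAU, His): 1 synonymous substitution.
Codon 3 (CAU, His): 1 synonymous substitution.
Codon 4 (UCU, Ser): 3 synonymous substitutions.
Total: 3 + 1 + 1 + 3 = 8.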